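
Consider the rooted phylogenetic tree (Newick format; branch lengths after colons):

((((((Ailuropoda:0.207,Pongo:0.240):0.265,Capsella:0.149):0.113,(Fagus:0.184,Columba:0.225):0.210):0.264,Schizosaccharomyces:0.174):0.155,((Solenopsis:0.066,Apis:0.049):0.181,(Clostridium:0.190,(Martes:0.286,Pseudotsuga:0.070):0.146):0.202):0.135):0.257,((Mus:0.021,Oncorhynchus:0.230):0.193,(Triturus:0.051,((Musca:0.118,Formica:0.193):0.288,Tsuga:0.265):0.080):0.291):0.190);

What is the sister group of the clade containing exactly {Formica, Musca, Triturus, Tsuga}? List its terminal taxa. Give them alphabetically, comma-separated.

The clade containing exactly {Formica, Musca, Triturus, Tsuga} attaches to the tree at the node subtending ((Mus,Oncorhynchus),(Triturus,((Musca,Formica),Tsuga))).
The other lineage descending from that same node — the sister group — is (Mus,Oncorhynchus); its 2 tips in alphabetical order are the answer.

Mus, Oncorhynchus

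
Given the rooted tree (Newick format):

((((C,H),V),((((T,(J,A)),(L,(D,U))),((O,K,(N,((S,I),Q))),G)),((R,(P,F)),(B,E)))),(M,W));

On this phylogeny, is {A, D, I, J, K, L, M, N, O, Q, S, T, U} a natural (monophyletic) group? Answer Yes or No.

The MRCA of the listed taxa is the root, so the smallest clade containing them is the whole tree.
That clade also contains B, C, E, F, G, H, P, R, V, W, which are not in the proposed group, so the group is not monophyletic.

No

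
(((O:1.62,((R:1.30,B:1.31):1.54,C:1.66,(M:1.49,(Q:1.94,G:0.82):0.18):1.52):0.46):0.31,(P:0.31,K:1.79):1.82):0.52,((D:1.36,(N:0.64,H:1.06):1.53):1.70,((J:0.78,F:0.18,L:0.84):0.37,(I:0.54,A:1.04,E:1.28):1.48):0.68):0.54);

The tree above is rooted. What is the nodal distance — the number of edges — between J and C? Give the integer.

8

The MRCA of J and C is the root of the tree.
From J up to that node: 4 branches. From C up to the same node: 4 branches. Total: 4 + 4 = 8.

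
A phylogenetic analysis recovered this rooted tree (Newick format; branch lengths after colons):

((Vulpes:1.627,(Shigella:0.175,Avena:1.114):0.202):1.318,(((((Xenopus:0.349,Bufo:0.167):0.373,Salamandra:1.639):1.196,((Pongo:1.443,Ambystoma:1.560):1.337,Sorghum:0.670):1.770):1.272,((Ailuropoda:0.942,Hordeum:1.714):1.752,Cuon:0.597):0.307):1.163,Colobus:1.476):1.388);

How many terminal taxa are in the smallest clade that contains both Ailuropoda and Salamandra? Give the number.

The MRCA of Ailuropoda and Salamandra is the node subtending ((((Xenopus,Bufo),Salamandra),((Pongo,Ambystoma),Sorghum)),((Ailuropoda,Hordeum),Cuon)).
That clade contains 9 terminal taxa: Ailuropoda, Ambystoma, Bufo, Cuon, Hordeum, Pongo, Salamandra, Sorghum, Xenopus.

9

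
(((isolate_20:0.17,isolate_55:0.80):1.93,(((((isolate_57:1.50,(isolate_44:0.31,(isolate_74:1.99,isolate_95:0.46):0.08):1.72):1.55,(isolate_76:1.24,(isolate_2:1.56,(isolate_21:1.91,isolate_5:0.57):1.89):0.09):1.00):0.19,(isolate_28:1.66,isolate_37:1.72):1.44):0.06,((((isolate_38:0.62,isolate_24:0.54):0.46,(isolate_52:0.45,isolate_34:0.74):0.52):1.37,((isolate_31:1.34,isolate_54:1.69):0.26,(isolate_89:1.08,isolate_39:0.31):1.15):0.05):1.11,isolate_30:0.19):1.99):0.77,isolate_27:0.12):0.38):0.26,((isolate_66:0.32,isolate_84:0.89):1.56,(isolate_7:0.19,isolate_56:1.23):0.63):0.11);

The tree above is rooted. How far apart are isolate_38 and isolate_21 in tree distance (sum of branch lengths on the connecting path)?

10.69

The path runs isolate_38 → … → MRCA → … → isolate_21; the MRCA is the node subtending ((((isolate_57,(isolate_44,(isolate_74,isolate_95))),(isolate_76,(isolate_2,(isolate_21,isolate_5)))),(isolate_28,isolate_37)),((((isolate_38,isolate_24),(isolate_52,isolate_34)),((isolate_31,isolate_54),(isolate_89,isolate_39))),isolate_30)).
Branch lengths along that path: 0.62 + 0.46 + 1.37 + 1.11 + 1.99 + 0.06 + 0.19 + 1.00 + 0.09 + 1.89 + 1.91 = 10.69.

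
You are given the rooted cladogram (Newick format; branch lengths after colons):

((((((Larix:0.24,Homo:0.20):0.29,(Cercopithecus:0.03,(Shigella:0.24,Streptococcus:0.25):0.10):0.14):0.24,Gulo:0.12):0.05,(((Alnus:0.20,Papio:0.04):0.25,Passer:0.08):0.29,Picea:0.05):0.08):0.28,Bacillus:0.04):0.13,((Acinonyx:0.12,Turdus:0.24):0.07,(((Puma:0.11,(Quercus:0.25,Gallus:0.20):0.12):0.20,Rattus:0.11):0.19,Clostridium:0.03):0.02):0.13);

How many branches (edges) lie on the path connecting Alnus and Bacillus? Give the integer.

6

The MRCA of Alnus and Bacillus is the node subtending (((((Larix,Homo),(Cercopithecus,(Shigella,Streptococcus))),Gulo),(((Alnus,Papio),Passer),Picea)),Bacillus).
From Alnus up to that node: 5 branches. From Bacillus up to the same node: 1 branch. Total: 5 + 1 = 6.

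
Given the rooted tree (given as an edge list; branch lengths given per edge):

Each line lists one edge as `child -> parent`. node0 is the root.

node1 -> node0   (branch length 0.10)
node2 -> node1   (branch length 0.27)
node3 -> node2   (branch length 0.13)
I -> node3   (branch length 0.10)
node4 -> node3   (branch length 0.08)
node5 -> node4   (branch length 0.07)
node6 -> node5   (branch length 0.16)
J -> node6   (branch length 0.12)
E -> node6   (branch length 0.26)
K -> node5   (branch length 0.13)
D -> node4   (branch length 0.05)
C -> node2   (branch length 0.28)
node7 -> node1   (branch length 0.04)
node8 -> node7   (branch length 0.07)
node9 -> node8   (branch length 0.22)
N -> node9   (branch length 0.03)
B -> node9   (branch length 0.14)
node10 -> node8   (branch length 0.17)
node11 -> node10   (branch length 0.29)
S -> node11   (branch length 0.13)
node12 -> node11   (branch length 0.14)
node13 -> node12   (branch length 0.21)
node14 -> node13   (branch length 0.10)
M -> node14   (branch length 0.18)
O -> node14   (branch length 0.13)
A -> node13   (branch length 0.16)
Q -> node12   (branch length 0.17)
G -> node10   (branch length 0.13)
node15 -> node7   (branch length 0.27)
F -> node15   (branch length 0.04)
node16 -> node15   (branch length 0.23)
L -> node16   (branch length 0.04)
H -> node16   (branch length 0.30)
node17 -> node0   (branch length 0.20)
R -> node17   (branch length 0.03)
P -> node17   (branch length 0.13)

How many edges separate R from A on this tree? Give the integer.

10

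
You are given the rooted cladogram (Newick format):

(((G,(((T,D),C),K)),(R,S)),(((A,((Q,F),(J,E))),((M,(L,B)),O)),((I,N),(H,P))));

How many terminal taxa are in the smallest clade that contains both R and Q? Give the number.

The MRCA of R and Q is the root, so the clade is the entire tree.
That clade contains 20 terminal taxa: A, B, C, D, E, F, G, H, I, J, K, L, M, N, O, P, Q, R, S, T.

20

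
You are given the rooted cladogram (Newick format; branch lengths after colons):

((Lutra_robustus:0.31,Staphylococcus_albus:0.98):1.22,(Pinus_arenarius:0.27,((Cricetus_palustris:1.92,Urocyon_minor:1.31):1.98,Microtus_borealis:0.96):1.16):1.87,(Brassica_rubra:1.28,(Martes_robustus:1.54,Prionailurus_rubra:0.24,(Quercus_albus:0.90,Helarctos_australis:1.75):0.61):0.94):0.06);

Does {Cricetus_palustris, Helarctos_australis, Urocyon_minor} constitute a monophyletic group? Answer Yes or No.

The MRCA of the listed taxa is the root, so the smallest clade containing them is the whole tree.
That clade also contains Brassica_rubra, Lutra_robustus, Martes_robustus, Microtus_borealis, Pinus_arenarius, Prionailurus_rubra, Quercus_albus, Staphylococcus_albus, which are not in the proposed group, so the group is not monophyletic.

No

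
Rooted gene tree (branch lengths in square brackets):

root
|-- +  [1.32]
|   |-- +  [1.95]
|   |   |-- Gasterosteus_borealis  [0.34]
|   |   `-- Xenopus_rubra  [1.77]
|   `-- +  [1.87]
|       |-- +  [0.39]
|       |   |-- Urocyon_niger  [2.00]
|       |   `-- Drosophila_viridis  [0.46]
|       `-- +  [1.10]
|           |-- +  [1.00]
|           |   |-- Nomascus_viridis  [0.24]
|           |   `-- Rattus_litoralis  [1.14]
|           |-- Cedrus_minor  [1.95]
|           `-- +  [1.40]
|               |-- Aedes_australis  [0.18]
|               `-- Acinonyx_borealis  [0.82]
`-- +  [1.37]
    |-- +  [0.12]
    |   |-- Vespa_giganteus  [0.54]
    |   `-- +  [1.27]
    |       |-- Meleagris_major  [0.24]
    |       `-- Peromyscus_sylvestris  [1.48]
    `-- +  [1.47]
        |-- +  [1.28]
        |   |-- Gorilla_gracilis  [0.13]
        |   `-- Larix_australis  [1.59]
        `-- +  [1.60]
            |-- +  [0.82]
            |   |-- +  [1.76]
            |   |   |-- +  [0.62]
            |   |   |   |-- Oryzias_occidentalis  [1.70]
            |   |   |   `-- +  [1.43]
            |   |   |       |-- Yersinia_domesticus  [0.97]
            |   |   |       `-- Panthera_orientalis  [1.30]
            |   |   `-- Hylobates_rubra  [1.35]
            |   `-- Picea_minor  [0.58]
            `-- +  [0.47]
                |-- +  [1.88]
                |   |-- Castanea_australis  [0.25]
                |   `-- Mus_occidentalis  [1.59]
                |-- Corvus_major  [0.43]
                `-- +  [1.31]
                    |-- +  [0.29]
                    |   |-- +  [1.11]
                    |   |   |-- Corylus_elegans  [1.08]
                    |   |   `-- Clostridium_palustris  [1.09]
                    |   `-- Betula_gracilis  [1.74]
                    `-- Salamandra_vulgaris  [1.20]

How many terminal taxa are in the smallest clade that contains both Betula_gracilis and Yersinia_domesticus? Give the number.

The MRCA of Betula_gracilis and Yersinia_domesticus is the node subtending ((((Oryzias_occidentalis,(Yersinia_domesticus,Panthera_orientalis)),Hylobates_rubra),Picea_minor),((Castanea_australis,Mus_occidentalis),Corvus_major,(((Corylus_elegans,Clostridium_palustris),Betula_gracilis),Salamandra_vulgaris))).
That clade contains 12 terminal taxa: Betula_gracilis, Castanea_australis, Clostridium_palustris, Corvus_major, Corylus_elegans, Hylobates_rubra, Mus_occidentalis, Oryzias_occidentalis, Panthera_orientalis, Picea_minor, Salamandra_vulgaris, Yersinia_domesticus.

12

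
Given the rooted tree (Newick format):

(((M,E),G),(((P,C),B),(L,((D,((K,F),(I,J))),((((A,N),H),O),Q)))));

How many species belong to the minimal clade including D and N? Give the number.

10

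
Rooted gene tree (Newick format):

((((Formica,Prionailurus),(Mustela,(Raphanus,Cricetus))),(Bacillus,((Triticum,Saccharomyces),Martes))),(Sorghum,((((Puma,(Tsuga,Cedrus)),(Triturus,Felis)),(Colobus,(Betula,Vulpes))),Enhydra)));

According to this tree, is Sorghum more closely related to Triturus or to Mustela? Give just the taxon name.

Triturus

The MRCA of Sorghum and Triturus subtends (Sorghum,((((Puma,(Tsuga,Cedrus)),(Triturus,Felis)),(Colobus,(Betula,Vulpes))),Enhydra)) (10 taxa).
The MRCA of Sorghum and Mustela is the root, subtending the entire tree (19 taxa).
The first is nested inside the second, so Sorghum shares a more recent common ancestor with Triturus.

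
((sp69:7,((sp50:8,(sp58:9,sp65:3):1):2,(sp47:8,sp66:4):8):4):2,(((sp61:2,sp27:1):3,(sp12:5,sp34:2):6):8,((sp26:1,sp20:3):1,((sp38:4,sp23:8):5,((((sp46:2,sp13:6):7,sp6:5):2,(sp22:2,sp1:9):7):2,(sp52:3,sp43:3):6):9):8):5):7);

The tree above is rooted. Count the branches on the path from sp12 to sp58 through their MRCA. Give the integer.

9

The MRCA of sp12 and sp58 is the root of the tree.
From sp12 up to that node: 4 branches. From sp58 up to the same node: 5 branches. Total: 4 + 5 = 9.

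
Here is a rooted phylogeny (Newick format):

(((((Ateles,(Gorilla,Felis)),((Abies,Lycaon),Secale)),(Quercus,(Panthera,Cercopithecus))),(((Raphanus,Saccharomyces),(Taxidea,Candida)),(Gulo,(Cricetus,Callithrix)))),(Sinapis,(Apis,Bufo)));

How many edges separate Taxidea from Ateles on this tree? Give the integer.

8

The MRCA of Taxidea and Ateles is the node subtending ((((Ateles,(Gorilla,Felis)),((Abies,Lycaon),Secale)),(Quercus,(Panthera,Cercopithecus))),(((Raphanus,Saccharomyces),(Taxidea,Candida)),(Gulo,(Cricetus,Callithrix)))).
From Taxidea up to that node: 4 branches. From Ateles up to the same node: 4 branches. Total: 4 + 4 = 8.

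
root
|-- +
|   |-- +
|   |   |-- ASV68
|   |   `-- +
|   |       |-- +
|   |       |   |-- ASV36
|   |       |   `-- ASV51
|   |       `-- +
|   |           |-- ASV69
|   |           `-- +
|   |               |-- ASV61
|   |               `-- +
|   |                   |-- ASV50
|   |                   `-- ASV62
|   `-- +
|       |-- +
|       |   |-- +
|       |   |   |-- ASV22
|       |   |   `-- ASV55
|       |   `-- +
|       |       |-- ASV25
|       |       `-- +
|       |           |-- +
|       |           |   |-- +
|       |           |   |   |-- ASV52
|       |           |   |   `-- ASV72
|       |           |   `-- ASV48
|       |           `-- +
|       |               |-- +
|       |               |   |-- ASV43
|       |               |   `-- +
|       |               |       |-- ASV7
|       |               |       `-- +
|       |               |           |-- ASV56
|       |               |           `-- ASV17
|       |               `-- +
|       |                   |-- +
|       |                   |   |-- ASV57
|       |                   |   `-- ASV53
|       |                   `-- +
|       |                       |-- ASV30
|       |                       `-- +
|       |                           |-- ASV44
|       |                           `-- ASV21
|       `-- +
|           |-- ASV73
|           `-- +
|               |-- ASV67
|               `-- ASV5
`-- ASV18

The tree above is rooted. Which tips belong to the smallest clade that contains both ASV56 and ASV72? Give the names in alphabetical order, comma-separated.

ASV17, ASV21, ASV30, ASV43, ASV44, ASV48, ASV52, ASV53, ASV56, ASV57, ASV7, ASV72

Tracing ASV56: it sits inside (ASV56,ASV17).
Tracing ASV72: it sits inside (ASV52,ASV72).
The smallest clade enclosing both is (((ASV52,ASV72),ASV48),((ASV43,(ASV7,(ASV56,ASV17))),((ASV57,ASV53),(ASV30,(ASV44,ASV21))))); the answer is its 12 terminal taxa in alphabetical order.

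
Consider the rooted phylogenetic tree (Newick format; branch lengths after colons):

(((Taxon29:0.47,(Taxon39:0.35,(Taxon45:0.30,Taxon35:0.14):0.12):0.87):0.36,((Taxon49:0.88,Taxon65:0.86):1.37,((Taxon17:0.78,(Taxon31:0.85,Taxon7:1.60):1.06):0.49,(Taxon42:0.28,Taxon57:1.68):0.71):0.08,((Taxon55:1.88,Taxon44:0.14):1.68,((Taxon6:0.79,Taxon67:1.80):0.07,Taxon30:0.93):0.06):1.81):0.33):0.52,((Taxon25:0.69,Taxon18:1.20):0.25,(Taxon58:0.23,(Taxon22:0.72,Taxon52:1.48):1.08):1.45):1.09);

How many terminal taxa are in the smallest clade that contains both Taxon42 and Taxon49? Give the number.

12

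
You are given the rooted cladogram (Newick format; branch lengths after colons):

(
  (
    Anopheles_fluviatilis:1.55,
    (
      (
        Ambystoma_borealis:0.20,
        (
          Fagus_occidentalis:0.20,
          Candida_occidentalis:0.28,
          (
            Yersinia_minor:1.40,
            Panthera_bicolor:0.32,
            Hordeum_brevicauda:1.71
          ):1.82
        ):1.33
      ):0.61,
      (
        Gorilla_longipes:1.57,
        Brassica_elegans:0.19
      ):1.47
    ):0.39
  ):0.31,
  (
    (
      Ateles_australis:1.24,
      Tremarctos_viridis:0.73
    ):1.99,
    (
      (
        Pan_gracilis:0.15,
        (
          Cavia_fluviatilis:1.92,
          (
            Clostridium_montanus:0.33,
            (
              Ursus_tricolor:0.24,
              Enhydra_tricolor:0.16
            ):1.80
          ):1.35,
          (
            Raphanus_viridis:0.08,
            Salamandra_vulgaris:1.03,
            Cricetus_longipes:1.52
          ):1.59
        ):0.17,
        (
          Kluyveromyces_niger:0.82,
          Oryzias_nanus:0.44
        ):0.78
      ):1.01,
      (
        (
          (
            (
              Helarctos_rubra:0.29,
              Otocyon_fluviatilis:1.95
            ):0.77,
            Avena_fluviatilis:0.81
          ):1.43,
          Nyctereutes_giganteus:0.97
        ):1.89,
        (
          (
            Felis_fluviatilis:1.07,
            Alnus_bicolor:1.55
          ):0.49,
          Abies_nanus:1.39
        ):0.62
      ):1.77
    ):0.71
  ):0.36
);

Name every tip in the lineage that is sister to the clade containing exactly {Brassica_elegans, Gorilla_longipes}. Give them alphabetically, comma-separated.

The clade containing exactly {Brassica_elegans, Gorilla_longipes} attaches to the tree at the node subtending ((Ambystoma_borealis,(Fagus_occidentalis,Candida_occidentalis,(Yersinia_minor,Panthera_bicolor,Hordeum_brevicauda))),(Gorilla_longipes,Brassica_elegans)).
The other lineage descending from that same node — the sister group — is (Ambystoma_borealis,(Fagus_occidentalis,Candida_occidentalis,(Yersinia_minor,Panthera_bicolor,Hordeum_brevicauda))); its 6 tips in alphabetical order are the answer.

Ambystoma_borealis, Candida_occidentalis, Fagus_occidentalis, Hordeum_brevicauda, Panthera_bicolor, Yersinia_minor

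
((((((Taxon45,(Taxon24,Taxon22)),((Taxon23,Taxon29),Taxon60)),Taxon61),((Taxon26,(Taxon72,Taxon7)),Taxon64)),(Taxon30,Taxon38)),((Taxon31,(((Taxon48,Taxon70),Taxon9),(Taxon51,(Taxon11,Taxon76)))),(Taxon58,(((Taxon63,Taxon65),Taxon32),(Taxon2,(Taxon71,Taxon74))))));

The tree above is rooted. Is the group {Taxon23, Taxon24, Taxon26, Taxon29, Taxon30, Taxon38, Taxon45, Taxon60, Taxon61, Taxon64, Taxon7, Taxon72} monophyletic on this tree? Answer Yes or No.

No

The MRCA of the listed taxa subtends (((((Taxon45,(Taxon24,Taxon22)),((Taxon23,Taxon29),Taxon60)),Taxon61),((Taxon26,(Taxon72,Taxon7)),Taxon64)),(Taxon30,Taxon38)).
That clade also contains Taxon22, which is not in the proposed group, so the group is not monophyletic.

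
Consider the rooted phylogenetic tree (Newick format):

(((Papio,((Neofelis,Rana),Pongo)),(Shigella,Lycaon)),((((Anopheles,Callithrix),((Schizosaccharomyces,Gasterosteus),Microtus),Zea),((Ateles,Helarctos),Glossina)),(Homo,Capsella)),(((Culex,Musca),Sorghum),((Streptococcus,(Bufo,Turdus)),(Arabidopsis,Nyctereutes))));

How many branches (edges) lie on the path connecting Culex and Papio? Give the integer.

7

The MRCA of Culex and Papio is the root of the tree.
From Culex up to that node: 4 branches. From Papio up to the same node: 3 branches. Total: 4 + 3 = 7.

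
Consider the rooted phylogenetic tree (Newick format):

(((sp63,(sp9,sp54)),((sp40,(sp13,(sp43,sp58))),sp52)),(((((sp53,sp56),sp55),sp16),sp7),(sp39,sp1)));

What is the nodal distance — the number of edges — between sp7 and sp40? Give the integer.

The MRCA of sp7 and sp40 is the root of the tree.
From sp7 up to that node: 3 branches. From sp40 up to the same node: 4 branches. Total: 3 + 4 = 7.

7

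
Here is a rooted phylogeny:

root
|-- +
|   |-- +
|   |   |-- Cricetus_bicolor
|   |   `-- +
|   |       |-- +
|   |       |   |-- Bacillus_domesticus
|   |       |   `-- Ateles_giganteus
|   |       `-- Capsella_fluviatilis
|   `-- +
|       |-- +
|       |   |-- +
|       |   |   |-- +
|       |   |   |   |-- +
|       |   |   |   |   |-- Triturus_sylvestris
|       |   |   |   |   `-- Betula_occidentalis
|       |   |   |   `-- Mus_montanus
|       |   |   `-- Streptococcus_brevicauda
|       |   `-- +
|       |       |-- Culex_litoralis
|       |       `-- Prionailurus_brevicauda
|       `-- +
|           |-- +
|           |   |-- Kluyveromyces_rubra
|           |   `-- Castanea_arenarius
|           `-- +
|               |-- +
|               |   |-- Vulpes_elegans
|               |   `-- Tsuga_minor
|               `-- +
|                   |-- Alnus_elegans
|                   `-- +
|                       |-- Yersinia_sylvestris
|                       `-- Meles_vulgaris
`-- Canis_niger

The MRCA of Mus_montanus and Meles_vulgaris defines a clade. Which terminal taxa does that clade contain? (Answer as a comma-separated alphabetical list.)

Tracing Mus_montanus: it sits inside ((Triturus_sylvestris,Betula_occidentalis),Mus_montanus).
Tracing Meles_vulgaris: it sits inside (Yersinia_sylvestris,Meles_vulgaris).
The smallest clade enclosing both is (((((Triturus_sylvestris,Betula_occidentalis),Mus_montanus),Streptococcus_brevicauda),(Culex_litoralis,Prionailurus_brevicauda)),((Kluyveromyces_rubra,Castanea_arenarius),((Vulpes_elegans,Tsuga_minor),(Alnus_elegans,(Yersinia_sylvestris,Meles_vulgaris))))); the answer is its 13 terminal taxa in alphabetical order.

Alnus_elegans, Betula_occidentalis, Castanea_arenarius, Culex_litoralis, Kluyveromyces_rubra, Meles_vulgaris, Mus_montanus, Prionailurus_brevicauda, Streptococcus_brevicauda, Triturus_sylvestris, Tsuga_minor, Vulpes_elegans, Yersinia_sylvestris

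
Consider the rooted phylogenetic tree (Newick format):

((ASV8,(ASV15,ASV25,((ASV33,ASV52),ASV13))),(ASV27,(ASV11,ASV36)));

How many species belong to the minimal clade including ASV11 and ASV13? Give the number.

The MRCA of ASV11 and ASV13 is the root, so the clade is the entire tree.
That clade contains 9 terminal taxa: ASV11, ASV13, ASV15, ASV25, ASV27, ASV33, ASV36, ASV52, ASV8.

9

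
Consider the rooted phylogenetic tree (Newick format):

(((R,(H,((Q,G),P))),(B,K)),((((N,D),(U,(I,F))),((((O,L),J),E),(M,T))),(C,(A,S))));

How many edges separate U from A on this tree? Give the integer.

The MRCA of U and A is the node subtending ((((N,D),(U,(I,F))),((((O,L),J),E),(M,T))),(C,(A,S))).
From U up to that node: 4 branches. From A up to the same node: 3 branches. Total: 4 + 3 = 7.

7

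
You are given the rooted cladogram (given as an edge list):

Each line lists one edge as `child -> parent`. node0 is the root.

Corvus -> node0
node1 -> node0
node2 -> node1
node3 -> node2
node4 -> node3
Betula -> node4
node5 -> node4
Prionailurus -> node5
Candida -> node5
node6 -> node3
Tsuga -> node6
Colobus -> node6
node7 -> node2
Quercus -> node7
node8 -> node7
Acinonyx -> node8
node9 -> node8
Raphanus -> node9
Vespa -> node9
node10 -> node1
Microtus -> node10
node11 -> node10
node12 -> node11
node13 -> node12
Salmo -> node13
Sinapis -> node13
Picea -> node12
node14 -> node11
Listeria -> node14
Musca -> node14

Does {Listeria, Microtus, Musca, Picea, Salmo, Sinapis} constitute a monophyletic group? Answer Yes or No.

Yes

The most recent common ancestor of these taxa subtends (Microtus,(((Salmo,Sinapis),Picea),(Listeria,Musca))).
That clade has exactly 6 tips — every listed taxon and nothing else — so the group is monophyletic.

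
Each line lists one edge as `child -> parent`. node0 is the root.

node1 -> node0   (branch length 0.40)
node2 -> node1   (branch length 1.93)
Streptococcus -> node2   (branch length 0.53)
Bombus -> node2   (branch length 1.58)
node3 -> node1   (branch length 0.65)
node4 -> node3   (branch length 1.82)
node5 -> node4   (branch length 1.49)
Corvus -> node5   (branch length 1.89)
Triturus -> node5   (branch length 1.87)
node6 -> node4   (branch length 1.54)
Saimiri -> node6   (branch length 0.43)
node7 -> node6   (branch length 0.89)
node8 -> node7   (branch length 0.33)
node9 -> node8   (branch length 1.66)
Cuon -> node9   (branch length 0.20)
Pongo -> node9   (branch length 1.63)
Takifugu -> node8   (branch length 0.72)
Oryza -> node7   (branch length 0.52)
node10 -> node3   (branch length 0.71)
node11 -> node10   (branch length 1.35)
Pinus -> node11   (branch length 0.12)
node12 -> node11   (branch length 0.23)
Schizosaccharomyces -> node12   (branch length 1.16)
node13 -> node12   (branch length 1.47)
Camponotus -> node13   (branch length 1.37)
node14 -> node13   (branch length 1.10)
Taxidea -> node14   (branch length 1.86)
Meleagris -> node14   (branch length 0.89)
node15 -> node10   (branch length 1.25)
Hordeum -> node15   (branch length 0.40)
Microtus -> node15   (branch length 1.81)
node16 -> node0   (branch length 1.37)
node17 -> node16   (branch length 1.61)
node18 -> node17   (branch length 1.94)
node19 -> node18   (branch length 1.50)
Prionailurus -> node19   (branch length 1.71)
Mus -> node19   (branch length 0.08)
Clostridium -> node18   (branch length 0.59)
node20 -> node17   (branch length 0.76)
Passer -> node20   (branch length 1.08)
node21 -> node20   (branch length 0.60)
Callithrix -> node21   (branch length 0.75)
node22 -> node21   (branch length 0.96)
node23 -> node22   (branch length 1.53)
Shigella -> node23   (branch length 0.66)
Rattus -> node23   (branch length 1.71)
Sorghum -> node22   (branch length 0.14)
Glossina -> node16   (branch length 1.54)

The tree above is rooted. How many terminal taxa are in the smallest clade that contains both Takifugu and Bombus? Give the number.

16

The MRCA of Takifugu and Bombus is the node subtending ((Streptococcus,Bombus),(((Corvus,Triturus),(Saimiri,(((Cuon,Pongo),Takifugu),Oryza))),((Pinus,(Schizosaccharomyces,(Camponotus,(Taxidea,Meleagris)))),(Hordeum,Microtus)))).
That clade contains 16 terminal taxa: Bombus, Camponotus, Corvus, Cuon, Hordeum, Meleagris, Microtus, Oryza, Pinus, Pongo, Saimiri, Schizosaccharomyces, Streptococcus, Takifugu, Taxidea, Triturus.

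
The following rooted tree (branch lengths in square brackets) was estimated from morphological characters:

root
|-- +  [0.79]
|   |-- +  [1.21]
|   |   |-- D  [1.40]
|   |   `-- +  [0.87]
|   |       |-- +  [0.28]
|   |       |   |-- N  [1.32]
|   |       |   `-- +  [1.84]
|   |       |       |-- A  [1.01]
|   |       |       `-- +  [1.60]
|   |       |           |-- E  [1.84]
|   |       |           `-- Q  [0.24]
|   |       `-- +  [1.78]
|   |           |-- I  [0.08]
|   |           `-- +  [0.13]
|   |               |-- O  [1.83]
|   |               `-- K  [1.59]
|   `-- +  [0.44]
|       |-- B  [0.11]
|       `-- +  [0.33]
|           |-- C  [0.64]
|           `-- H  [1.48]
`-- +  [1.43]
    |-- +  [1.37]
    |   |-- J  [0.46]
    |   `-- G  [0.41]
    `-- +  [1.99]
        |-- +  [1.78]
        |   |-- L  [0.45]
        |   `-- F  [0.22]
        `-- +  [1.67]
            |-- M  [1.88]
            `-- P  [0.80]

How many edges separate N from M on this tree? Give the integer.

9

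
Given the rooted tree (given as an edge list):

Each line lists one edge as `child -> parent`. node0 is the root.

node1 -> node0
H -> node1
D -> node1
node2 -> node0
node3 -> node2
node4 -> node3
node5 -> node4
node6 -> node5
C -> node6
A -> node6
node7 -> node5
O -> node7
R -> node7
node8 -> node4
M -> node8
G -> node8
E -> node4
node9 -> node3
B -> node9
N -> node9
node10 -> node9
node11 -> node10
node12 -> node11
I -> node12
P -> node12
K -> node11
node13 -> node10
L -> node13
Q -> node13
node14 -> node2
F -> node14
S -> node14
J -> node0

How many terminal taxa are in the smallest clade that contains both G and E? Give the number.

The MRCA of G and E is the node subtending (((C,A),(O,R)),(M,G),E).
That clade contains 7 terminal taxa: A, C, E, G, M, O, R.

7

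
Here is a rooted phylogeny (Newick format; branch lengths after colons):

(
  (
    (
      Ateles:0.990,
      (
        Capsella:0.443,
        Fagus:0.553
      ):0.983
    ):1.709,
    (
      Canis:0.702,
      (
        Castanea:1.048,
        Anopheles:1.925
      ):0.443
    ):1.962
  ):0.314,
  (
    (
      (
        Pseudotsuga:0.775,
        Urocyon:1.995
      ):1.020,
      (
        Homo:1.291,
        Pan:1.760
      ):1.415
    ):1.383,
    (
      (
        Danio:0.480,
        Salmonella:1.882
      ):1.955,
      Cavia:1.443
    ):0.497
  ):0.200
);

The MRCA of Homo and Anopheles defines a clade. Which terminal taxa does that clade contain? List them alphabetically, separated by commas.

Anopheles, Ateles, Canis, Capsella, Castanea, Cavia, Danio, Fagus, Homo, Pan, Pseudotsuga, Salmonella, Urocyon

Tracing Homo: it sits inside (Homo,Pan).
Tracing Anopheles: it sits inside (Castanea,Anopheles).
The smallest clade enclosing both is the whole tree (their MRCA is the root), so the answer is all 13 tips in alphabetical order.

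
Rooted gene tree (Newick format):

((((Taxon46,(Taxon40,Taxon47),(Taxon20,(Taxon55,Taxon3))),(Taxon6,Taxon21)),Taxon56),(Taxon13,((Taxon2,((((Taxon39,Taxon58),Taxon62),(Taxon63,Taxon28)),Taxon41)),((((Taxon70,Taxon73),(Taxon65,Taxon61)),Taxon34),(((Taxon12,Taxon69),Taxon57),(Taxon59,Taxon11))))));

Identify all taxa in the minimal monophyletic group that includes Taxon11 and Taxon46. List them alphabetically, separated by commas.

Taxon11, Taxon12, Taxon13, Taxon2, Taxon20, Taxon21, Taxon28, Taxon3, Taxon34, Taxon39, Taxon40, Taxon41, Taxon46, Taxon47, Taxon55, Taxon56, Taxon57, Taxon58, Taxon59, Taxon6, Taxon61, Taxon62, Taxon63, Taxon65, Taxon69, Taxon70, Taxon73

Tracing Taxon11: it sits inside (Taxon59,Taxon11).
Tracing Taxon46: it sits inside (Taxon46,(Taxon40,Taxon47),(Taxon20,(Taxon55,Taxon3))).
The smallest clade enclosing both is the whole tree (their MRCA is the root), so the answer is all 27 tips in alphabetical order.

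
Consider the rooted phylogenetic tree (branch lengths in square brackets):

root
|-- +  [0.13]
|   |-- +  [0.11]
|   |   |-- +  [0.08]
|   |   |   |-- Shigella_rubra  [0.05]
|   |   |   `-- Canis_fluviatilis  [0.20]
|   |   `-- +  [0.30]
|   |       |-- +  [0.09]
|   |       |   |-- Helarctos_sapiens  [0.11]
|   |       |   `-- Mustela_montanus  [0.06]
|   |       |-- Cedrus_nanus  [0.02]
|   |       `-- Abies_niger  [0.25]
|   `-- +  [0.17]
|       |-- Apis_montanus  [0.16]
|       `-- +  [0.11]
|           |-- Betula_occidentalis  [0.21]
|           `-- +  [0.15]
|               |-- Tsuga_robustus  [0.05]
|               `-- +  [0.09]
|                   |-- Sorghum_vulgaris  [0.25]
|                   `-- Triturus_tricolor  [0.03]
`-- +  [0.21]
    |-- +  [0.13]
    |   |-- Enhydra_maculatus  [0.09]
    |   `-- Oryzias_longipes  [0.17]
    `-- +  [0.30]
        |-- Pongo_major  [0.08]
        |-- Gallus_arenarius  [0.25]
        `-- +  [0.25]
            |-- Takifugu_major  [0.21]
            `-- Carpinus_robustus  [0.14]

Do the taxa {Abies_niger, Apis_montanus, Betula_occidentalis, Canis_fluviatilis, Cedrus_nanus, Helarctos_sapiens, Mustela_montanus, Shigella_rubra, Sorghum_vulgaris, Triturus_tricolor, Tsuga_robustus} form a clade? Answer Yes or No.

The most recent common ancestor of these taxa subtends (((Shigella_rubra,Canis_fluviatilis),((Helarctos_sapiens,Mustela_montanus),Cedrus_nanus,Abies_niger)),(Apis_montanus,(Betula_occidentalis,(Tsuga_robustus,(Sorghum_vulgaris,Triturus_tricolor))))).
That clade has exactly 11 tips — every listed taxon and nothing else — so the group is monophyletic.

Yes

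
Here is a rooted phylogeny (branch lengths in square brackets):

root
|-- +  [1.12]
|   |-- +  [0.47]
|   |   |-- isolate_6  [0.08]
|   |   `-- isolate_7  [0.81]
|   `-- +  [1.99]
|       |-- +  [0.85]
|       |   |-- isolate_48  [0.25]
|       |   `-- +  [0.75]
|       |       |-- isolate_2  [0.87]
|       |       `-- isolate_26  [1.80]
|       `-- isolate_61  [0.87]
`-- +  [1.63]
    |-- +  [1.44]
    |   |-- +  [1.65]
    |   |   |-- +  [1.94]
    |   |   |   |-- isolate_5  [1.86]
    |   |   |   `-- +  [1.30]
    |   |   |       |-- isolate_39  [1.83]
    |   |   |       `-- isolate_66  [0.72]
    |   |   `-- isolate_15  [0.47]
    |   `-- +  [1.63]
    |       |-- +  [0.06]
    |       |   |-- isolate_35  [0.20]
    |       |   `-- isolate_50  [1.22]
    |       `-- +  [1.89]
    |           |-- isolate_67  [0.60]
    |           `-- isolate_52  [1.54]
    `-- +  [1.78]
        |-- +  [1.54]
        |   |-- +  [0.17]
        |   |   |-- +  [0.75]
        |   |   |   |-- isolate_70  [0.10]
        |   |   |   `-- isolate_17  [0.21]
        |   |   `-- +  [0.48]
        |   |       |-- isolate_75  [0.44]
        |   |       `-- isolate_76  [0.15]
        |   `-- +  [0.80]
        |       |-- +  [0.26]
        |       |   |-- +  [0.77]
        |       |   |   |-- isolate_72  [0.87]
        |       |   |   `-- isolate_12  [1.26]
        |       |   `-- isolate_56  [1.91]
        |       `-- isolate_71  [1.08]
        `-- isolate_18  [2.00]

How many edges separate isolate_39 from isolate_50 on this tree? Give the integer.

The MRCA of isolate_39 and isolate_50 is the node subtending (((isolate_5,(isolate_39,isolate_66)),isolate_15),((isolate_35,isolate_50),(isolate_67,isolate_52))).
From isolate_39 up to that node: 4 branches. From isolate_50 up to the same node: 3 branches. Total: 4 + 3 = 7.

7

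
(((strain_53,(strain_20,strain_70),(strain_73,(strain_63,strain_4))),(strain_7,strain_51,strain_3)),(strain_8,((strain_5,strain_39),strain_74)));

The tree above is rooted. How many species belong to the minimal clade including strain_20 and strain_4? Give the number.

The MRCA of strain_20 and strain_4 is the node subtending (strain_53,(strain_20,strain_70),(strain_73,(strain_63,strain_4))).
That clade contains 6 terminal taxa: strain_20, strain_4, strain_53, strain_63, strain_70, strain_73.

6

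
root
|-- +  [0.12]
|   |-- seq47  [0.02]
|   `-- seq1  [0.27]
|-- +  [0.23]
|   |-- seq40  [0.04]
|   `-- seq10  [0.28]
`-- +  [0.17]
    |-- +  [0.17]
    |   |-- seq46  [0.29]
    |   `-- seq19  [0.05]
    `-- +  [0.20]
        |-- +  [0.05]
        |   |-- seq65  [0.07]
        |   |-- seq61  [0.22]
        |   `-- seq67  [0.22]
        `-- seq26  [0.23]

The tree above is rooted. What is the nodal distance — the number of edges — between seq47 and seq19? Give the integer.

The MRCA of seq47 and seq19 is the root of the tree.
From seq47 up to that node: 2 branches. From seq19 up to the same node: 3 branches. Total: 2 + 3 = 5.

5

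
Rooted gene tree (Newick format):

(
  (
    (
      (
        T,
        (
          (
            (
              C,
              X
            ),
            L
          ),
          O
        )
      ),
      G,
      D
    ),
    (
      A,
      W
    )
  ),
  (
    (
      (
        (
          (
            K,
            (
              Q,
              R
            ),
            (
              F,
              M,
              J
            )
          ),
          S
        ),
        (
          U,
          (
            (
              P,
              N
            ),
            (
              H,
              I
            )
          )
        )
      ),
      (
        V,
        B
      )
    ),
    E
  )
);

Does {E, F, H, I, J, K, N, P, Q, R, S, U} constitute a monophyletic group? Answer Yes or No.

No

The MRCA of the listed taxa subtends (((((K,(Q,R),(F,M,J)),S),(U,((P,N),(H,I)))),(V,B)),E).
That clade also contains B, M, V, which are not in the proposed group, so the group is not monophyletic.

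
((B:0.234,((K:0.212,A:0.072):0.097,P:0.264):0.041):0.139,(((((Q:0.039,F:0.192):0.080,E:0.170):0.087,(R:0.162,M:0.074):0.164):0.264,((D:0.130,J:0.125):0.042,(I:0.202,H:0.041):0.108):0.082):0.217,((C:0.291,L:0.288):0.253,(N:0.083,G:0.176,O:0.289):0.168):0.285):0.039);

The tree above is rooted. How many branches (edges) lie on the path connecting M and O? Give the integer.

The MRCA of M and O is the node subtending (((((Q,F),E),(R,M)),((D,J),(I,H))),((C,L),(N,G,O))).
From M up to that node: 4 branches. From O up to the same node: 3 branches. Total: 4 + 3 = 7.

7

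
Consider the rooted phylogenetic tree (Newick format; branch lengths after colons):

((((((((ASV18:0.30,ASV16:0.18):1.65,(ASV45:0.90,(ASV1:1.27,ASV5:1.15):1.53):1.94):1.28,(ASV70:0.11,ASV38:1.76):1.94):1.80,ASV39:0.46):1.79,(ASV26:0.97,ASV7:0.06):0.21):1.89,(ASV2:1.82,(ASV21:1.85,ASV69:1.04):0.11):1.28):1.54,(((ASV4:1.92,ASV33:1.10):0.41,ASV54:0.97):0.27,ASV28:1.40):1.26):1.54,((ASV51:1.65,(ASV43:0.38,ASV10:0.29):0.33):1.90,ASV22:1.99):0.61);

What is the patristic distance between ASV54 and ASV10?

The path runs ASV54 → … → MRCA → … → ASV10; the MRCA is the root of the tree.
Branch lengths along that path: 0.97 + 0.27 + 1.26 + 1.54 + 0.61 + 1.90 + 0.33 + 0.29 = 7.17.

7.17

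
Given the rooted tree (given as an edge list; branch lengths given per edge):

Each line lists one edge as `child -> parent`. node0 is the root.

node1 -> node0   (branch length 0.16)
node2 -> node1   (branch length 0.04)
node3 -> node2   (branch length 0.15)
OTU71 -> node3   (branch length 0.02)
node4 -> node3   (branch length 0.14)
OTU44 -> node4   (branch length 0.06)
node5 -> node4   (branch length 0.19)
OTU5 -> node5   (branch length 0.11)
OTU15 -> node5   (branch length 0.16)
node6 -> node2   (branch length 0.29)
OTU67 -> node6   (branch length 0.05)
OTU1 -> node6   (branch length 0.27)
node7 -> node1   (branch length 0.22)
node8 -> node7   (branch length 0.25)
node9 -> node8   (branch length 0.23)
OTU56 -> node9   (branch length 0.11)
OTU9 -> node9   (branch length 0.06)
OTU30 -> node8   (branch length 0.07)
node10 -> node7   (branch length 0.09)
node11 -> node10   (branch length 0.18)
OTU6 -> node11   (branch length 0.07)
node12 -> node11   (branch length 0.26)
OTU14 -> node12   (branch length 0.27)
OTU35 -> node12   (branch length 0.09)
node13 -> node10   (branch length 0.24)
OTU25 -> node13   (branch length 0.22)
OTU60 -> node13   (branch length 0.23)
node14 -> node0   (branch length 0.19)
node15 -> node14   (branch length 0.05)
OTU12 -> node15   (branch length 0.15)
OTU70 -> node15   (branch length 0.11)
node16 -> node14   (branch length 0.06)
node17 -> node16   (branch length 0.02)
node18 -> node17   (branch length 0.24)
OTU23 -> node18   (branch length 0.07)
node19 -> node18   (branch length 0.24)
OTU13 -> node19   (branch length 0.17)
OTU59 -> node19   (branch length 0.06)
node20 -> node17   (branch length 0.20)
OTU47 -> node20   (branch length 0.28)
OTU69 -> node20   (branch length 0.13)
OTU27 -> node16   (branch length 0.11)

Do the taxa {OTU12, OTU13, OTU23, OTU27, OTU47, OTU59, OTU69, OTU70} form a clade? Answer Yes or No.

The most recent common ancestor of these taxa subtends ((OTU12,OTU70),(((OTU23,(OTU13,OTU59)),(OTU47,OTU69)),OTU27)).
That clade has exactly 8 tips — every listed taxon and nothing else — so the group is monophyletic.

Yes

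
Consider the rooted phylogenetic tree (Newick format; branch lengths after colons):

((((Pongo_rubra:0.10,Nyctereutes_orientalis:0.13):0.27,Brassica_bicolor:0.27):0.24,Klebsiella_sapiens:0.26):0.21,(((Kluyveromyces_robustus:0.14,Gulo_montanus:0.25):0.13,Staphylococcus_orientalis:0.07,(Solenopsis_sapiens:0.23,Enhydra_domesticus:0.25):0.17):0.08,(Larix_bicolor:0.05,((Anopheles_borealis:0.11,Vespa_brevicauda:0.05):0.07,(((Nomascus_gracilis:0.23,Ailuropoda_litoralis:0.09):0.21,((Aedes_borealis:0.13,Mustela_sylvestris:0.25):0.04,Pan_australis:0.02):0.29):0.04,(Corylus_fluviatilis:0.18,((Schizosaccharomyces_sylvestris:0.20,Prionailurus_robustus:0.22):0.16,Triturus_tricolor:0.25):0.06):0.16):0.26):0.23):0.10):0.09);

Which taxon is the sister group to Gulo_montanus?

Kluyveromyces_robustus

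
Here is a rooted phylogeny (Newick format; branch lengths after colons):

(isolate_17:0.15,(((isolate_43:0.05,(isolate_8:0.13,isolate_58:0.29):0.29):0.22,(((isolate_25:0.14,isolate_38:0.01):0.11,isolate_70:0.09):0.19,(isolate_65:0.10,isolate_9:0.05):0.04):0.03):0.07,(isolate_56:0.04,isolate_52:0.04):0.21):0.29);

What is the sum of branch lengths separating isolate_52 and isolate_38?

0.66

The path runs isolate_52 → … → MRCA → … → isolate_38; the MRCA is the node subtending (((isolate_43,(isolate_8,isolate_58)),(((isolate_25,isolate_38),isolate_70),(isolate_65,isolate_9))),(isolate_56,isolate_52)).
Branch lengths along that path: 0.04 + 0.21 + 0.07 + 0.03 + 0.19 + 0.11 + 0.01 = 0.66.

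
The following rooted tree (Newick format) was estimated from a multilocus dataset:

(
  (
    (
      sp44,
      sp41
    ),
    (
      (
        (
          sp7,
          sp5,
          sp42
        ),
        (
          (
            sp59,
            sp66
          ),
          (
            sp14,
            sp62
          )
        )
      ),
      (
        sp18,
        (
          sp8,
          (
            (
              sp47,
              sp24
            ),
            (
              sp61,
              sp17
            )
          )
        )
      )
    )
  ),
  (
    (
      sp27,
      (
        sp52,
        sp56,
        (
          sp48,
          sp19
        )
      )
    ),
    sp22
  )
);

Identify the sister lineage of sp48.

sp19

sp48 attaches to the tree at the node subtending (sp48,sp19).
The other lineage descending from that same node — the sister group — is the single tip sp19.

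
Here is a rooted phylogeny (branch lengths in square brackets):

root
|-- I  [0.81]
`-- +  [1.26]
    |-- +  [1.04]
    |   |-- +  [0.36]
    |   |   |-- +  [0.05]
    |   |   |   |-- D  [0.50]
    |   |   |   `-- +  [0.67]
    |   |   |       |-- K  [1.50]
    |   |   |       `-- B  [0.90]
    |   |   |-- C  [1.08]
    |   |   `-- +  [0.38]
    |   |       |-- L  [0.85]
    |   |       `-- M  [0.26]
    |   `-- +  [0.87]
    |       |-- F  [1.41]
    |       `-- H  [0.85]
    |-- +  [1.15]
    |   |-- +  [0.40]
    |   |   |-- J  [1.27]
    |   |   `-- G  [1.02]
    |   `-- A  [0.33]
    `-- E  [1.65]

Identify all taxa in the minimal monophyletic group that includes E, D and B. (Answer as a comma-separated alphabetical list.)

A, B, C, D, E, F, G, H, J, K, L, M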